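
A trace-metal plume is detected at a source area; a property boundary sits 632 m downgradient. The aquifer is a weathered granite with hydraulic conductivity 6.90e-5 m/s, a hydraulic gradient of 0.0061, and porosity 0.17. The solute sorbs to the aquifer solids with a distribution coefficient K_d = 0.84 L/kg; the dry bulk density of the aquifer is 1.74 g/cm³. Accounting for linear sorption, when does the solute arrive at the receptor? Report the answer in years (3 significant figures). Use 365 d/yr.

K = 6.90e-5 m/s × 86400 s/d = 5.962 m/d
q = Ki = 5.962 × 0.0061 = 0.03637 m/d
Average linear velocity = 0.03637 / 0.17 = 0.2139 m/d
Retardation R = 1 + ρ_b·K_d/n = 1 + 1.74×0.84/0.17 = 9.598
Contaminant velocity v_c = v/R = 0.2139/9.598 = 0.02229 m/d
t = L/v_c = 632/0.02229 = 28360 d
   = 28360/365 = 77.7 yr

77.7 years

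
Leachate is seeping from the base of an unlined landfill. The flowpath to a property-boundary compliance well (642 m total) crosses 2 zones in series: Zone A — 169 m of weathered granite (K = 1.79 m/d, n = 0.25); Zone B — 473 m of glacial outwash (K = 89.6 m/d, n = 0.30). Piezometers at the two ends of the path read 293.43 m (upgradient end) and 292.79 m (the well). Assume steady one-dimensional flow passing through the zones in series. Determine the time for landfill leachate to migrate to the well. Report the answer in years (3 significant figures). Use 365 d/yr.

Total head drop ΔH = 293.43 − 292.79 = 0.64 m
Continuity: the same q passes through each zone, so ΔH = q·Σ(L_j/K_j) — the zones act as resistances in series.
Σ(L/K) = 169/1.79 + 473/89.6 = 94.41 + 5.279 = 99.69 d
q = ΔH / Σ(L/K) = 0.64 / 99.69 = 0.006420 m/d (same in every zone)
Zone A: v = q/n = 0.006420/0.25 = 0.02568 m/d → t_A = 169/0.02568 = 6581 d
Zone B: v = q/n = 0.006420/0.30 = 0.02140 m/d → t_B = 473/0.02140 = 22100 d
Total t = 6581 + 22100 = 28680 d
   = 28680 / 365 = 78.6 yr

78.6 years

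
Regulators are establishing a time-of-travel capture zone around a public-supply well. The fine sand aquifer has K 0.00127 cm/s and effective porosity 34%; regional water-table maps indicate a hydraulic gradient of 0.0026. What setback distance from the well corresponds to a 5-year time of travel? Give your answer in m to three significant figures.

15.3 m

K = 0.00127 cm/s × 864 = 1.097 m/d
Darcy flux q = K·i = 1.097 × 0.0026 = 0.002853 m/d
v = Ki/n = 1.097·0.0026/0.34 = 0.008391 m/d
T = 5 yr × 365 = 1825 d
L = v × T = 0.008391 × 1825 = 15.31 m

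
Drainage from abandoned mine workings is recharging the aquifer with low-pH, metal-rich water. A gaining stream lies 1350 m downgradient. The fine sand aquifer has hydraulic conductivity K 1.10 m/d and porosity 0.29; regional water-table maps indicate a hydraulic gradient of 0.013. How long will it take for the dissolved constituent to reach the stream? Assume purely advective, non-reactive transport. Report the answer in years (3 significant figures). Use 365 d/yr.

q = Ki = 1.10 × 0.013 = 0.01430 m/d
v = Ki/n = 1.10·0.013/0.29 = 0.04931 m/d
t = L / v = 1350 / 0.04931 = 27380 d
   = 27380 / 365 = 75.0 yr

75.0 years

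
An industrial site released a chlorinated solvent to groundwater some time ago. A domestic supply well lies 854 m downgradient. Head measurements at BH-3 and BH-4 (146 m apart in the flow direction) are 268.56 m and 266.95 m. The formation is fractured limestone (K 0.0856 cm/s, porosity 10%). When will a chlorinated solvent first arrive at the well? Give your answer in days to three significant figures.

Hydraulic gradient i = (268.56 − 266.95) / 146 = 1.61 / 146 = 0.01103
K = 0.0856 cm/s × 864 = 73.96 m/d
Darcy flux q = K·i = 73.96 × 0.01103 = 0.8156 m/d
Average linear velocity = 0.8156 / 0.10 = 8.156 m/d
t = L / v = 854 / 8.156 = 104.7 d

105 days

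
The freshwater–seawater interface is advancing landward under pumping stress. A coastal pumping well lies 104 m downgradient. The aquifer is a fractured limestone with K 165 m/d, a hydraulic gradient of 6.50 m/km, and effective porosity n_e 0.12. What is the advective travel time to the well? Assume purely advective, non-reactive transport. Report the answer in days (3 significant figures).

Specific discharge q = 165 × 0.0065 = 1.073 m/d
Average linear velocity = 1.073 / 0.12 = 8.938 m/d
t = L / v = 104 / 8.938 = 11.64 d

11.6 days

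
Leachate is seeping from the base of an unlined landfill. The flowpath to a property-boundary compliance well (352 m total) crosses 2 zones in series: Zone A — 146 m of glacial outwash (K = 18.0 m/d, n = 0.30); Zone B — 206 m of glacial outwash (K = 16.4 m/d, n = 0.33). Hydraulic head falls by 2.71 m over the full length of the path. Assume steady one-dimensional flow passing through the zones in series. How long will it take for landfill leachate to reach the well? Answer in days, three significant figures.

853 days

Steady 1-D flow in series ⇒ the Darcy flux q is identical in every zone and the zone head losses add (resistances L/K in series).
Σ(L/K) = 146/18.0 + 206/16.4 = 8.111 + 12.56 = 20.67 d
q = ΔH / Σ(L/K) = 2.71 / 20.67 = 0.1311 m/d (same in every zone)
Zone A: v = q/n = 0.1311/0.30 = 0.4370 m/d → t_A = 146/0.4370 = 334.1 d
Zone B: v = q/n = 0.1311/0.33 = 0.3973 m/d → t_B = 206/0.3973 = 518.6 d
Total t = 334.1 + 518.6 = 852.7 d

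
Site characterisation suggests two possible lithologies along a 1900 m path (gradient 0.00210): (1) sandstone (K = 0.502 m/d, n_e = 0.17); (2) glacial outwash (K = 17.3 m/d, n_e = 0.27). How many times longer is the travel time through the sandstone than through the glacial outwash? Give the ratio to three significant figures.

21.7

Unit 1 (sandstone): v = 0.502×0.0021/0.17 = 0.006201 m/d, t = 1900/0.006201 = 306400 d
Unit 2 (glacial outwash): v = 17.3×0.0021/0.27 = 0.1346 m/d, t = 1900/0.1346 = 14120 d
t(sandstone) / t(glacial outwash) = 306400/14120 = 21.7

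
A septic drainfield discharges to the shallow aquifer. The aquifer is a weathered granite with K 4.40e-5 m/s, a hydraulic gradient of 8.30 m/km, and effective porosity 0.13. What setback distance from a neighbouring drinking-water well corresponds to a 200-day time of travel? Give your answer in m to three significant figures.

K = 4.40e-5 m/s × 86400 s/d = 3.802 m/d
Darcy flux q = K·i = 3.802 × 0.0083 = 0.03155 m/d
v_s = q/n_e = 0.03155/0.13 = 0.2427 m/d
L = v × T = 0.2427 × 200 = 48.54 m

48.5 m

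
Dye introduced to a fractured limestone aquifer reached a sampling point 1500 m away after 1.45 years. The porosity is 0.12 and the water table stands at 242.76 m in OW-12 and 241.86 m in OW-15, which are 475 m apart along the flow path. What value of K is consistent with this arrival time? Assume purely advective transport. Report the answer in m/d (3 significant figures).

179 m/d

Hydraulic gradient i = (242.76 − 241.86) / 475 = 0.90 / 475 = 0.001895
t = 1.45 years = 529.3 d
v = L / t = 1500 / 529.3 = 2.834 m/d
K = v · n / i = 2.834 × 0.12 / 0.001895 = 179 m/d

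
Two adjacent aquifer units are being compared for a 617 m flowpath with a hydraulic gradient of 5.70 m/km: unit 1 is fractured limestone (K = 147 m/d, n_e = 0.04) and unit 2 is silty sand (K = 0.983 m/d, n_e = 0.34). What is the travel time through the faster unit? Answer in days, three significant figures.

29.5 days

Unit 1 (fractured limestone): v = 147×0.0057/0.04 = 20.95 m/d, t = 617/20.95 = 29.45 d
Unit 2 (silty sand): v = 0.983×0.0057/0.34 = 0.01648 m/d, t = 617/0.01648 = 37440 d
Faster unit: t = 29.5 d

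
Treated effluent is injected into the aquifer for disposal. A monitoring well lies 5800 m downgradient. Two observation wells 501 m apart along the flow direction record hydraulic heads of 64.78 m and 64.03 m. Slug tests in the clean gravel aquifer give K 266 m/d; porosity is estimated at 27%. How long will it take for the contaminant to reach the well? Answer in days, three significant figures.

Hydraulic gradient i = (64.78 − 64.03) / 501 = 0.75 / 501 = 0.001497
Specific discharge q = 266 × 0.001497 = 0.3982 m/d
Average linear velocity = 0.3982 / 0.27 = 1.475 m/d
t = L / v = 5800 / 1.475 = 3933 d

3930 days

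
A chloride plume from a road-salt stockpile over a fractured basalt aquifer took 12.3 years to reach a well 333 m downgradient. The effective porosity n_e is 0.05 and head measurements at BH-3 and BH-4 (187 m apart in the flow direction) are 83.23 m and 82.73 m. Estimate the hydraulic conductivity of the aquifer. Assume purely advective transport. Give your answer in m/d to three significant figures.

Hydraulic gradient i = (83.23 − 82.73) / 187 = 0.50 / 187 = 0.002674
t = 12.3 years = 4490 d
v = L / t = 333 / 4490 = 0.07417 m/d
K = v · n / i = 0.07417 × 0.05 / 0.002674 = 1.39 m/d

1.39 m/d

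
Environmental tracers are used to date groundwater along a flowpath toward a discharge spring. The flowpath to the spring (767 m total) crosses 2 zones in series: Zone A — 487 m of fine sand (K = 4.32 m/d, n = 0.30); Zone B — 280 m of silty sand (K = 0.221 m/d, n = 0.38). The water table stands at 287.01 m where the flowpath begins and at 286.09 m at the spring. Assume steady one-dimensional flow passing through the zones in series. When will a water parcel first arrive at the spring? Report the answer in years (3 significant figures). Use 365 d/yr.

Total head drop ΔH = 287.01 − 286.09 = 0.92 m
Continuity: the same q passes through each zone, so ΔH = q·Σ(L_j/K_j) — the zones act as resistances in series.
Σ(L/K) = 487/4.32 + 280/0.221 = 112.7 + 1267 = 1380 d
q = ΔH / Σ(L/K) = 0.92 / 1380 = 6.668e-4 m/d (same in every zone)
Zone A: v = q/n = 6.668e-4/0.30 = 0.002223 m/d → t_A = 487/0.002223 = 219100 d
Zone B: v = q/n = 6.668e-4/0.38 = 0.001755 m/d → t_B = 280/0.001755 = 159600 d
Total t = 219100 + 159600 = 378700 d
   = 378700 / 365 = 1040 yr

1040 years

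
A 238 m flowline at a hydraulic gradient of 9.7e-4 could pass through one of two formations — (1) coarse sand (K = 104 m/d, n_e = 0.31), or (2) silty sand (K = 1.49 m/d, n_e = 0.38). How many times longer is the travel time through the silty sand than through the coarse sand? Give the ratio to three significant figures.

85.6

Unit 1 (coarse sand): v = 104×9.7e-4/0.31 = 0.3254 m/d, t = 238/0.3254 = 731.4 d
Unit 2 (silty sand): v = 1.49×9.7e-4/0.38 = 0.003803 m/d, t = 238/0.003803 = 62580 d
t(silty sand) / t(coarse sand) = 62580/731.4 = 85.6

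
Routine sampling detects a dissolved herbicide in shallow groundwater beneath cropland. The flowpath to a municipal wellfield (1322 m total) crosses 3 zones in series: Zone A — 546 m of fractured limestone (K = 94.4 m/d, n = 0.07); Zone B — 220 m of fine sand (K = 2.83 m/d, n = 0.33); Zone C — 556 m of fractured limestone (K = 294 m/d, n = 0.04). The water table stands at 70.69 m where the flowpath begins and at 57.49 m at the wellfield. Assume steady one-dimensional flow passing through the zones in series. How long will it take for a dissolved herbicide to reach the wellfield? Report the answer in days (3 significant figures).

Total head drop ΔH = 70.69 − 57.49 = 13.20 m
Steady 1-D flow in series ⇒ the Darcy flux q is identical in every zone and the zone head losses add (resistances L/K in series).
Σ(L/K) = 546/94.4 + 220/2.83 + 556/294 = 5.784 + 77.74 + 1.891 = 85.41 d
q = ΔH / Σ(L/K) = 13.20 / 85.41 = 0.1545 m/d (same in every zone)
Zone A: v = q/n = 0.1545/0.07 = 2.208 m/d → t_A = 546/2.208 = 247.3 d
Zone B: v = q/n = 0.1545/0.33 = 0.4683 m/d → t_B = 220/0.4683 = 469.8 d
Zone C: v = q/n = 0.1545/0.04 = 3.864 m/d → t_C = 556/3.864 = 143.9 d
Total t = 247.3 + 469.8 + 143.9 = 861.0 d

861 days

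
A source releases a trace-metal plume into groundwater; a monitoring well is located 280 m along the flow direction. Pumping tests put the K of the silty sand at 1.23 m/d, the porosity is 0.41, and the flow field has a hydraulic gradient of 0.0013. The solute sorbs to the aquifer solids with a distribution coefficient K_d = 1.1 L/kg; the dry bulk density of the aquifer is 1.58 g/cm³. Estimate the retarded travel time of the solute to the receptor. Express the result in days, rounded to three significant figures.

q = Ki = 1.23 × 0.0013 = 0.001599 m/d
Average linear velocity = 0.001599 / 0.41 = 0.003900 m/d
Retardation R = 1 + ρ_b·K_d/n = 1 + 1.58×1.1/0.41 = 5.239
Contaminant velocity v_c = v/R = 0.003900/5.239 = 7.444e-4 m/d
t = L/v_c = 280/7.444e-4 = 376100 d

376000 days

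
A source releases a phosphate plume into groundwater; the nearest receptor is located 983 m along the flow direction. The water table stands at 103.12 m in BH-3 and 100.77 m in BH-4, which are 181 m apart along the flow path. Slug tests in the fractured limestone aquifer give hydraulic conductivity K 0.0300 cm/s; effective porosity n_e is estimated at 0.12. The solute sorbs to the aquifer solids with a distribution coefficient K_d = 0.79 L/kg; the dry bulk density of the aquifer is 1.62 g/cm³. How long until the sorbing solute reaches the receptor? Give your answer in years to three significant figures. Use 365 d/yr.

Hydraulic gradient i = (103.12 − 100.77) / 181 = 2.35 / 181 = 0.01298
K = 0.0300 cm/s × 864 = 25.92 m/d
q = Ki = 25.92 × 0.01298 = 0.3365 m/d
Seepage velocity v = q / n = 0.3365 / 0.12 = 2.804 m/d
Retardation R = 1 + ρ_b·K_d/n = 1 + 1.62×0.79/0.12 = 11.67
Contaminant velocity v_c = v/R = 2.804/11.67 = 0.2404 m/d
t = L/v_c = 983/0.2404 = 4089 d
   = 4089/365 = 11.2 yr

11.2 years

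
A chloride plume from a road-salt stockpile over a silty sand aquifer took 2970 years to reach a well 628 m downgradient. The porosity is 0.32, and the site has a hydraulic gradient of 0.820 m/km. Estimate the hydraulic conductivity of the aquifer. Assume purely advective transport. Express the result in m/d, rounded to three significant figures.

0.226 m/d

t = 2970 years = 1.084e6 d
v = L / t = 628 / 1.084e6 = 5.793e-4 m/d
K = v · n / i = 5.793e-4 × 0.32 / 8.2e-4 = 0.226 m/d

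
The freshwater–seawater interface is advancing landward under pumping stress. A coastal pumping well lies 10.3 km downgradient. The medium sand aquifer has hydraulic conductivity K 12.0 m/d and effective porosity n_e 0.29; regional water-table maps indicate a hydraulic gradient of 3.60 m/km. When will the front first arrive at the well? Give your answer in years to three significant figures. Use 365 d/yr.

Specific discharge q = 12.0 × 0.0036 = 0.04320 m/d
Seepage velocity v = q / n = 0.04320 / 0.29 = 0.1490 m/d
L = 10.3 km = 10300 m
t = L / v = 10300 / 0.1490 = 69140 d
   = 69140 / 365 = 189 yr

189 years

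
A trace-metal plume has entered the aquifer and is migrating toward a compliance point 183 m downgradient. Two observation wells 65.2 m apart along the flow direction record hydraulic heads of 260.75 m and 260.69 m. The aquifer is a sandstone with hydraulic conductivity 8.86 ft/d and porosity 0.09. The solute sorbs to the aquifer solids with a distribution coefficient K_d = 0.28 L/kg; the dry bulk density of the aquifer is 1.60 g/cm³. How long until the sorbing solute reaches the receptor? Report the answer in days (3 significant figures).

Hydraulic gradient i = (260.75 − 260.69) / 65.2 = 0.06 / 65.2 = 9.202e-4
K = 8.86 ft/d × 0.3048 = 2.701 m/d
q = Ki = 2.701 × 9.202e-4 = 0.002485 m/d
Average linear velocity = 0.002485 / 0.09 = 0.02761 m/d
Retardation R = 1 + ρ_b·K_d/n = 1 + 1.60×0.28/0.09 = 5.978
Contaminant velocity v_c = v/R = 0.02761/5.978 = 0.004619 m/d
t = L/v_c = 183/0.004619 = 39620 d

39600 days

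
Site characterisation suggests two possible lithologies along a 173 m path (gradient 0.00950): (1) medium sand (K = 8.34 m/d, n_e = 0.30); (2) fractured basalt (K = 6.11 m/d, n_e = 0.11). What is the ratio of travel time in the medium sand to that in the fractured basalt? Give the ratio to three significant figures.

2.00

Unit 1 (medium sand): v = 8.34×0.0095/0.30 = 0.2641 m/d, t = 173/0.2641 = 655.1 d
Unit 2 (fractured basalt): v = 6.11×0.0095/0.11 = 0.5277 m/d, t = 173/0.5277 = 327.8 d
t(medium sand) / t(fractured basalt) = 655.1/327.8 = 2.00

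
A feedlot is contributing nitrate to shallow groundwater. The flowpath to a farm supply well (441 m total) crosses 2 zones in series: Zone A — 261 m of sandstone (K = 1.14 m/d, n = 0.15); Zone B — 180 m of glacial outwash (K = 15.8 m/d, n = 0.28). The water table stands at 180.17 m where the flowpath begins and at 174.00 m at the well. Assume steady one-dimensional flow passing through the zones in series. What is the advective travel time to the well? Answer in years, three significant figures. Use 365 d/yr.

Total head drop ΔH = 180.17 − 174.00 = 6.17 m
Steady 1-D flow in series ⇒ the Darcy flux q is identical in every zone and the zone head losses add (resistances L/K in series).
Σ(L/K) = 261/1.14 + 180/15.8 = 228.9 + 11.39 = 240.3 d
q = ΔH / Σ(L/K) = 6.17 / 240.3 = 0.02567 m/d (same in every zone)
Zone A: v = q/n = 0.02567/0.15 = 0.1711 m/d → t_A = 261/0.1711 = 1525 d
Zone B: v = q/n = 0.02567/0.28 = 0.09169 m/d → t_B = 180/0.09169 = 1963 d
Total t = 1525 + 1963 = 3488 d
   = 3488 / 365 = 9.56 yr

9.56 years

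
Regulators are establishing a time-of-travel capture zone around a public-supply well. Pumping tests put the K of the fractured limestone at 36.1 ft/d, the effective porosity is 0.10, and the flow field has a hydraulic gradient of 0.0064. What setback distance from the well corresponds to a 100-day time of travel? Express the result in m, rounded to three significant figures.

70.4 m

K = 36.1 ft/d × 0.3048 = 11.00 m/d
Specific discharge q = 11.00 × 0.0064 = 0.07042 m/d
Average linear velocity = 0.07042 / 0.10 = 0.7042 m/d
L = v × T = 0.7042 × 100 = 70.42 m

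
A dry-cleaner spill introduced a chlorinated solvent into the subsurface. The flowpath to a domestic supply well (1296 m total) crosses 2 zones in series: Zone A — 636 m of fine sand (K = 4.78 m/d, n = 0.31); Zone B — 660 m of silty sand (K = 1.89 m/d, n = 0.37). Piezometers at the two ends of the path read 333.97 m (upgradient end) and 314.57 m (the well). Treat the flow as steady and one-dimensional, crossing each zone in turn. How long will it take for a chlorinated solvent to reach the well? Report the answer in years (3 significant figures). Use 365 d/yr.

Total head drop ΔH = 333.97 − 314.57 = 19.40 m
Steady 1-D flow in series ⇒ the Darcy flux q is identical in every zone and the zone head losses add (resistances L/K in series).
Σ(L/K) = 636/4.78 + 660/1.89 = 133.1 + 349.2 = 482.3 d
q = ΔH / Σ(L/K) = 19.40 / 482.3 = 0.04023 m/d (same in every zone)
Zone A: v = q/n = 0.04023/0.31 = 0.1298 m/d → t_A = 636/0.1298 = 4901 d
Zone B: v = q/n = 0.04023/0.37 = 0.1087 m/d → t_B = 660/0.1087 = 6071 d
Total t = 4901 + 6071 = 10970 d
   = 10970 / 365 = 30.1 yr

30.1 years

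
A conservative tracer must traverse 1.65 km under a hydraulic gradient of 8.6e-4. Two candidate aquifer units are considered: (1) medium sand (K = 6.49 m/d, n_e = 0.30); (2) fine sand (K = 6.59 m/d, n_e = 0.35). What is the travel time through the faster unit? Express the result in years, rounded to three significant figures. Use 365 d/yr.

Unit 1 (medium sand): v = 6.49×8.6e-4/0.30 = 0.01860 m/d, t = 1650/0.01860 = 88690 d
Unit 2 (fine sand): v = 6.59×8.6e-4/0.35 = 0.01619 m/d, t = 1650/0.01619 = 101900 d
Faster: 88690 d / 365 = 243 yr

243 years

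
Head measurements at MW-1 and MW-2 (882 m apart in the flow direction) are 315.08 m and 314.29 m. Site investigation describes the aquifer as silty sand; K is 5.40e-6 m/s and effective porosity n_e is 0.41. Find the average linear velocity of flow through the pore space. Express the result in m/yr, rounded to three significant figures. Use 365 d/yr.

Hydraulic gradient i = (315.08 − 314.29) / 882 = 0.79 / 882 = 8.957e-4
K = 5.40e-6 m/s × 86400 s/d = 0.4666 m/d
q = Ki = 0.4666 × 8.957e-4 = 4.179e-4 m/d
Average linear velocity = 4.179e-4 / 0.41 = 0.001019 m/d
   = 0.001019 × 365 = 0.372 m/yr

0.372 m/yr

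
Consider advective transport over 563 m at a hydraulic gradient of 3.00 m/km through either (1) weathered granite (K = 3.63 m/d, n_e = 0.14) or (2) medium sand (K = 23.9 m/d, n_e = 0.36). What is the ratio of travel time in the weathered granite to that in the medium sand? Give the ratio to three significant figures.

Unit 1 (weathered granite): v = 3.63×0.0030/0.14 = 0.07779 m/d, t = 563/0.07779 = 7238 d
Unit 2 (medium sand): v = 23.9×0.0030/0.36 = 0.1992 m/d, t = 563/0.1992 = 2827 d
t(weathered granite) / t(medium sand) = 7238/2827 = 2.56

2.56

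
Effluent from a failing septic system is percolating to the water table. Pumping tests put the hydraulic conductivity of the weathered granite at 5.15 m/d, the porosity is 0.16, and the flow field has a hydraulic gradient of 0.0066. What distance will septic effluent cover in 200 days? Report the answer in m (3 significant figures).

42.5 m

Specific discharge q = 5.15 × 0.0066 = 0.03399 m/d
v = Ki/n = 5.15·0.0066/0.16 = 0.2124 m/d
L = v × T = 0.2124 × 200 = 42.49 m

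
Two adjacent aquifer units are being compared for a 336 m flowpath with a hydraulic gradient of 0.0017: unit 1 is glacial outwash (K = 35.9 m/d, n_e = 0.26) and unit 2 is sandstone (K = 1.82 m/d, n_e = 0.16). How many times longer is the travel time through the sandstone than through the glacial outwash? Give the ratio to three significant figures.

12.1

Unit 1 (glacial outwash): v = 35.9×0.0017/0.26 = 0.2347 m/d, t = 336/0.2347 = 1431 d
Unit 2 (sandstone): v = 1.82×0.0017/0.16 = 0.01934 m/d, t = 336/0.01934 = 17380 d
t(sandstone) / t(glacial outwash) = 17380/1431 = 12.1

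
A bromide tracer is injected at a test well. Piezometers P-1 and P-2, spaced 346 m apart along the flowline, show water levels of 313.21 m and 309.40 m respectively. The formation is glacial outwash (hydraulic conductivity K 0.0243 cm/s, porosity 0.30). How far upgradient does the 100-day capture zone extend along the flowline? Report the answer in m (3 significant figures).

Hydraulic gradient i = (313.21 − 309.40) / 346 = 3.81 / 346 = 0.01101
K = 0.0243 cm/s × 864 = 21.00 m/d
q = Ki = 21.00 × 0.01101 = 0.2312 m/d
Seepage velocity v = q / n = 0.2312 / 0.30 = 0.7706 m/d
L = v × T = 0.7706 × 100 = 77.06 m

77.1 m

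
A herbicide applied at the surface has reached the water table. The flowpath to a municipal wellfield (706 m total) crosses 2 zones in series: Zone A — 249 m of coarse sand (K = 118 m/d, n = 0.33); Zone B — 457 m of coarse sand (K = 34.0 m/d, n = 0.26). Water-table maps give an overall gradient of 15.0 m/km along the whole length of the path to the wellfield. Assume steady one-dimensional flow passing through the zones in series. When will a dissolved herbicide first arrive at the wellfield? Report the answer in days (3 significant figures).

295 days

Continuity: the same q passes through each zone, so ΔH = q·Σ(L_j/K_j) — the zones act as resistances in series.
Σ(L/K) = 249/118 + 457/34.0 = 2.110 + 13.44 = 15.55 d
K_eq = L_total / Σ(L/K) = 706 / 15.55 = 45.40 m/d
q = K_eq · i = 45.40 × 0.015 = 0.6810 m/d (same in every zone)
Zone A: v = q/n = 0.6810/0.33 = 2.064 m/d → t_A = 249/2.064 = 120.7 d
Zone B: v = q/n = 0.6810/0.26 = 2.619 m/d → t_B = 457/2.619 = 174.5 d
Total t = 120.7 + 174.5 = 295.2 d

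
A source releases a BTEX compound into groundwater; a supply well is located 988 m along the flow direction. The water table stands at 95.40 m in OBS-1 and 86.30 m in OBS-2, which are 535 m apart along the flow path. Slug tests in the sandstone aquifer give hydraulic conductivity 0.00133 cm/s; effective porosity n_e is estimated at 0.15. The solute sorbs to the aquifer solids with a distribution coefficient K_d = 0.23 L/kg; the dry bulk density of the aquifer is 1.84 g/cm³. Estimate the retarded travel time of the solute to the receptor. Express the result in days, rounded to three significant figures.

Hydraulic gradient i = (95.40 − 86.30) / 535 = 9.10 / 535 = 0.01701
K = 0.00133 cm/s × 864 = 1.149 m/d
Specific discharge q = 1.149 × 0.01701 = 0.01955 m/d
v_s = q/n_e = 0.01955/0.15 = 0.1303 m/d
Retardation R = 1 + ρ_b·K_d/n = 1 + 1.84×0.23/0.15 = 3.821
Contaminant velocity v_c = v/R = 0.1303/3.821 = 0.03410 m/d
t = L/v_c = 988/0.03410 = 28970 d

29000 days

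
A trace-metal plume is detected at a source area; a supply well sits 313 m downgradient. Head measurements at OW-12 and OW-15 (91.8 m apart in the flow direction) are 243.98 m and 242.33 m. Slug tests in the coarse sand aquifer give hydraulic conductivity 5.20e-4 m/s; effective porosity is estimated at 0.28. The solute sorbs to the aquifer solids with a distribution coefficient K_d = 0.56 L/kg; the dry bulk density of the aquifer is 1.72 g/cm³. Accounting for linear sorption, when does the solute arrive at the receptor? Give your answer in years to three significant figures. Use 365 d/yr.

Hydraulic gradient i = (243.98 − 242.33) / 91.8 = 1.65 / 91.8 = 0.01797
K = 5.20e-4 m/s × 86400 s/d = 44.93 m/d
Darcy flux q = K·i = 44.93 × 0.01797 = 0.8075 m/d
v_s = q/n_e = 0.8075/0.28 = 2.884 m/d
Retardation R = 1 + ρ_b·K_d/n = 1 + 1.72×0.56/0.28 = 4.440
Contaminant velocity v_c = v/R = 2.884/4.440 = 0.6496 m/d
t = L/v_c = 313/0.6496 = 481.9 d
   = 481.9/365 = 1.32 yr

1.32 years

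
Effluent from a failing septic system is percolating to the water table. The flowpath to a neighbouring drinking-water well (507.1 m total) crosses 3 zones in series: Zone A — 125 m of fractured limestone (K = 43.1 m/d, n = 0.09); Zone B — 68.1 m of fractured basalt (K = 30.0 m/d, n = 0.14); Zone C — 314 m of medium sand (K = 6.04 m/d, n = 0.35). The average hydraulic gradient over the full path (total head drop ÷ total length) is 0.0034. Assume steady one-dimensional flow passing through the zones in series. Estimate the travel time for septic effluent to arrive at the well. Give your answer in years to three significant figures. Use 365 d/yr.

11.9 years

Continuity: the same q passes through each zone, so ΔH = q·Σ(L_j/K_j) — the zones act as resistances in series.
Σ(L/K) = 125/43.1 + 68.1/30.0 + 314/6.04 = 2.900 + 2.270 + 51.99 = 57.16 d
K_eq = L_total / Σ(L/K) = 507.1 / 57.16 = 8.872 m/d
q = K_eq · i = 8.872 × 0.0034 = 0.03016 m/d (same in every zone)
Zone A: v = q/n = 0.03016/0.09 = 0.3352 m/d → t_A = 125/0.3352 = 372.9 d
Zone B: v = q/n = 0.03016/0.14 = 0.2155 m/d → t_B = 68.1/0.2155 = 316.1 d
Zone C: v = q/n = 0.03016/0.35 = 0.08619 m/d → t_C = 314/0.08619 = 3643 d
Total t = 372.9 + 316.1 + 3643 = 4332 d
   = 4332 / 365 = 11.9 yr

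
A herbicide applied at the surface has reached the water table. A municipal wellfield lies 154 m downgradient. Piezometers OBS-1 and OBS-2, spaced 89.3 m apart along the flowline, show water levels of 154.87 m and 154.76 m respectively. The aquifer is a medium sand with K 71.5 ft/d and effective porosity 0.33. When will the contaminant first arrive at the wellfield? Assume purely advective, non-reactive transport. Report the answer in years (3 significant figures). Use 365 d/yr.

5.19 years

Hydraulic gradient i = (154.87 − 154.76) / 89.3 = 0.11 / 89.3 = 0.001232
K = 71.5 ft/d × 0.3048 = 21.79 m/d
q = Ki = 21.79 × 0.001232 = 0.02684 m/d
Seepage velocity v = q / n = 0.02684 / 0.33 = 0.08135 m/d
t = L / v = 154 / 0.08135 = 1893 d
   = 1893 / 365 = 5.19 yr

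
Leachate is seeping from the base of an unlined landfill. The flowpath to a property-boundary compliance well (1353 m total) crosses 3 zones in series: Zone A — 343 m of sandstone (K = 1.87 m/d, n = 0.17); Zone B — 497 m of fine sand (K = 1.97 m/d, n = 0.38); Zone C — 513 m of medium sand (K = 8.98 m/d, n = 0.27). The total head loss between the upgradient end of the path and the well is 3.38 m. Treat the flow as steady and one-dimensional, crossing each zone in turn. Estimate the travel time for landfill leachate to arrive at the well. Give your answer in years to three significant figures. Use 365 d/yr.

Continuity: the same q passes through each zone, so ΔH = q·Σ(L_j/K_j) — the zones act as resistances in series.
Σ(L/K) = 343/1.87 + 497/1.97 + 513/8.98 = 183.4 + 252.3 + 57.13 = 492.8 d
q = ΔH / Σ(L/K) = 3.38 / 492.8 = 0.006858 m/d (same in every zone)
Zone A: v = q/n = 0.006858/0.17 = 0.04034 m/d → t_A = 343/0.04034 = 8502 d
Zone B: v = q/n = 0.006858/0.38 = 0.01805 m/d → t_B = 497/0.01805 = 27540 d
Zone C: v = q/n = 0.006858/0.27 = 0.02540 m/d → t_C = 513/0.02540 = 20200 d
Total t = 8502 + 27540 + 20200 = 56240 d
   = 56240 / 365 = 154 yr

154 years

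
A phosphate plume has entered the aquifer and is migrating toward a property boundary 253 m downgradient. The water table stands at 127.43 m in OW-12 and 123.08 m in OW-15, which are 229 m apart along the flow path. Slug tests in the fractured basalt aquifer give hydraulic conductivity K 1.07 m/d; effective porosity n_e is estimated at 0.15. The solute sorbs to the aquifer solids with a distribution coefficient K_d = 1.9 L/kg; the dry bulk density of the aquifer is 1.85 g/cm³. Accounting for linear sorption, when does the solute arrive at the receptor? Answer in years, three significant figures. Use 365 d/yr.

125 years

Hydraulic gradient i = (127.43 − 123.08) / 229 = 4.35 / 229 = 0.01900
Darcy flux q = K·i = 1.07 × 0.01900 = 0.02033 m/d
v = Ki/n = 1.07·0.01900/0.15 = 0.1355 m/d
Retardation R = 1 + ρ_b·K_d/n = 1 + 1.85×1.9/0.15 = 24.43
Contaminant velocity v_c = v/R = 0.1355/24.43 = 0.005546 m/d
t = L/v_c = 253/0.005546 = 45620 d
   = 45620/365 = 125 yr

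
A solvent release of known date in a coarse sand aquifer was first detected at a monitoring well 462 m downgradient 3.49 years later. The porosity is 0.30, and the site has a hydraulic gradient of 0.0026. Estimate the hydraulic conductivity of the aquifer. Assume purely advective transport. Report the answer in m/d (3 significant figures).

t = 3.49 years = 1274 d
v = L / t = 462 / 1274 = 0.3627 m/d
K = v · n / i = 0.3627 × 0.30 / 0.0026 = 41.8 m/d

41.8 m/d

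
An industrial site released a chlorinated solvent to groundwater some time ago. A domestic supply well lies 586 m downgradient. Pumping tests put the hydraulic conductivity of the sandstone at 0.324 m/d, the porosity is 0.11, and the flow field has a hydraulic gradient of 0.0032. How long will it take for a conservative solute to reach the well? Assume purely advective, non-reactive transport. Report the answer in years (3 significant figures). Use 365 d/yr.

170 years

Darcy flux q = K·i = 0.324 × 0.0032 = 0.001037 m/d
Seepage velocity v = q / n = 0.001037 / 0.11 = 0.009425 m/d
t = L / v = 586 / 0.009425 = 62170 d
   = 62170 / 365 = 170 yr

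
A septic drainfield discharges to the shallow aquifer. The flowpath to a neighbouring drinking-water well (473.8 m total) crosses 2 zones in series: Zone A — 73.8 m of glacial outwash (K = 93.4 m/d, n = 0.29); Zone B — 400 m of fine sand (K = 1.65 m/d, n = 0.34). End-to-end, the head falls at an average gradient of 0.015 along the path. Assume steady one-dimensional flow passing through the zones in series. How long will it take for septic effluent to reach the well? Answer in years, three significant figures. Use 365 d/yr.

14.8 years

Steady 1-D flow in series ⇒ the Darcy flux q is identical in every zone and the zone head losses add (resistances L/K in series).
Σ(L/K) = 73.8/93.4 + 400/1.65 = 0.7901 + 242.4 = 243.2 d
K_eq = L_total / Σ(L/K) = 473.8 / 243.2 = 1.948 m/d
q = K_eq · i = 1.948 × 0.015 = 0.02922 m/d (same in every zone)
Zone A: v = q/n = 0.02922/0.29 = 0.1008 m/d → t_A = 73.8/0.1008 = 732.4 d
Zone B: v = q/n = 0.02922/0.34 = 0.08594 m/d → t_B = 400/0.08594 = 4654 d
Total t = 732.4 + 4654 = 5387 d
   = 5387 / 365 = 14.8 yr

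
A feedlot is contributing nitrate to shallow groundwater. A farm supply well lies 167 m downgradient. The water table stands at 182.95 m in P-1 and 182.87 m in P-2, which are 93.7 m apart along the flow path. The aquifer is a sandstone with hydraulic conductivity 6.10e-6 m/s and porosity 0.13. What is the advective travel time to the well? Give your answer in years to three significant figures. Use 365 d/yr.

Hydraulic gradient i = (182.95 − 182.87) / 93.7 = 0.08 / 93.7 = 8.538e-4
K = 6.10e-6 m/s × 86400 s/d = 0.5270 m/d
Specific discharge q = 0.5270 × 8.538e-4 = 4.500e-4 m/d
Average linear velocity = 4.500e-4 / 0.13 = 0.003461 m/d
t = L / v = 167 / 0.003461 = 48250 d
   = 48250 / 365 = 132 yr

132 years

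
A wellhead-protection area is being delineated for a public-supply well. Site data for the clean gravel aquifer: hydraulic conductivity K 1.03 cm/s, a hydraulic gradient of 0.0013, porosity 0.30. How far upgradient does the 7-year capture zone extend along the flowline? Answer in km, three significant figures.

K = 1.03 cm/s × 864 = 889.9 m/d
Darcy flux q = K·i = 889.9 × 0.0013 = 1.157 m/d
v_s = q/n_e = 1.157/0.30 = 3.856 m/d
T = 7 yr × 365 = 2555 d
L = v × T = 3.856 × 2555 = 9853 m
   = 9.85 km

9.85 km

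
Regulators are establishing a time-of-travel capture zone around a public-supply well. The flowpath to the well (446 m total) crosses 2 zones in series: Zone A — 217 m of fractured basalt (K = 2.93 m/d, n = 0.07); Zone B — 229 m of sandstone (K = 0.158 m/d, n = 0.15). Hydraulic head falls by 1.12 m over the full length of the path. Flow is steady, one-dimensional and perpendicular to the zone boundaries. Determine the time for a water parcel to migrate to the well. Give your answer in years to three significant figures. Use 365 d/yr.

Steady 1-D flow in series ⇒ the Darcy flux q is identical in every zone and the zone head losses add (resistances L/K in series).
Σ(L/K) = 217/2.93 + 229/0.158 = 74.06 + 1449 = 1523 d
q = ΔH / Σ(L/K) = 1.12 / 1523 = 7.352e-4 m/d (same in every zone)
Zone A: v = q/n = 7.352e-4/0.07 = 0.01050 m/d → t_A = 217/0.01050 = 20660 d
Zone B: v = q/n = 7.352e-4/0.15 = 0.004901 m/d → t_B = 229/0.004901 = 46720 d
Total t = 20660 + 46720 = 67380 d
   = 67380 / 365 = 185 yr

185 years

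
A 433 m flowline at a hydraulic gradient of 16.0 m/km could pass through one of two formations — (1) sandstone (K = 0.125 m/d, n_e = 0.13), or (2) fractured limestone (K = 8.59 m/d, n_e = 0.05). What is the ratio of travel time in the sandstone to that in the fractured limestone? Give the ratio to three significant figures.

Unit 1 (sandstone): v = 0.125×0.016/0.13 = 0.01538 m/d, t = 433/0.01538 = 28150 d
Unit 2 (fractured limestone): v = 8.59×0.016/0.05 = 2.749 m/d, t = 433/2.749 = 157.5 d
t(sandstone) / t(fractured limestone) = 28150/157.5 = 179

179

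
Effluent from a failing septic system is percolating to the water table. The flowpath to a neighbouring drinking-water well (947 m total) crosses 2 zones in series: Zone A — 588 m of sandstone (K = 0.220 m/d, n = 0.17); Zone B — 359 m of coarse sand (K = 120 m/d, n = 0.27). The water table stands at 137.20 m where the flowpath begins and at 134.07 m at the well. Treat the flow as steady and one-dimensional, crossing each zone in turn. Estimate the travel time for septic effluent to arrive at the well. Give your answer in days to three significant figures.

Total head drop ΔH = 137.20 − 134.07 = 3.13 m
Steady 1-D flow in series ⇒ the Darcy flux q is identical in every zone and the zone head losses add (resistances L/K in series).
Σ(L/K) = 588/0.220 + 359/120 = 2673 + 2.992 = 2676 d
q = ΔH / Σ(L/K) = 3.13 / 2676 = 0.001170 m/d (same in every zone)
Zone A: v = q/n = 0.001170/0.17 = 0.006881 m/d → t_A = 588/0.006881 = 85450 d
Zone B: v = q/n = 0.001170/0.27 = 0.004333 m/d → t_B = 359/0.004333 = 82860 d
Total t = 85450 + 82860 = 168300 d

168000 days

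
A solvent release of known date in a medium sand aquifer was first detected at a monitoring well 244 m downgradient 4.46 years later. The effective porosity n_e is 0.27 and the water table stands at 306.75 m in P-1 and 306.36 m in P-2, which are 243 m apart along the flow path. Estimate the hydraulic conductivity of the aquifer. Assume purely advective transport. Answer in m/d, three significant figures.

Hydraulic gradient i = (306.75 − 306.36) / 243 = 0.39 / 243 = 0.001605
t = 4.46 years = 1628 d
v = L / t = 244 / 1628 = 0.1499 m/d
K = v · n / i = 0.1499 × 0.27 / 0.001605 = 25.2 m/d

25.2 m/d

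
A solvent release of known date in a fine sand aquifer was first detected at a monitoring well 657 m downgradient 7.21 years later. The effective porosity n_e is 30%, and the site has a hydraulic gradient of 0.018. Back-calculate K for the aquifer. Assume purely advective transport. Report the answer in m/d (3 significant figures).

4.16 m/d

t = 7.21 years = 2632 d
v = L / t = 657 / 2632 = 0.2497 m/d
K = v · n / i = 0.2497 × 0.30 / 0.018 = 4.16 m/d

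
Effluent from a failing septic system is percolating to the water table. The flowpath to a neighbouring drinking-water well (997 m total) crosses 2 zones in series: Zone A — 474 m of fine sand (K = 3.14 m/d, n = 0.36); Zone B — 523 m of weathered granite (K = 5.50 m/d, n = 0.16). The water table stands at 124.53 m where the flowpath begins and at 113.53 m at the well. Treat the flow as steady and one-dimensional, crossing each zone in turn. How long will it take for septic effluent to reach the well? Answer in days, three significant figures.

5690 days

Total head drop ΔH = 124.53 − 113.53 = 11.00 m
Steady 1-D flow in series ⇒ the Darcy flux q is identical in every zone and the zone head losses add (resistances L/K in series).
Σ(L/K) = 474/3.14 + 523/5.50 = 151.0 + 95.09 = 246.0 d
q = ΔH / Σ(L/K) = 11.00 / 246.0 = 0.04471 m/d (same in every zone)
Zone A: v = q/n = 0.04471/0.36 = 0.1242 m/d → t_A = 474/0.1242 = 3817 d
Zone B: v = q/n = 0.04471/0.16 = 0.2794 m/d → t_B = 523/0.2794 = 1872 d
Total t = 3817 + 1872 = 5689 d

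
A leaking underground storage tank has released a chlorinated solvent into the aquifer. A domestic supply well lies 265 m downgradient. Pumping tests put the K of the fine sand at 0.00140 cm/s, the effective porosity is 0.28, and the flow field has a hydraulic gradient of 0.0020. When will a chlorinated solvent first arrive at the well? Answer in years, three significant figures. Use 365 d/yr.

84.0 years

K = 0.00140 cm/s × 864 = 1.210 m/d
Specific discharge q = 1.210 × 0.0020 = 0.002419 m/d
v_s = q/n_e = 0.002419/0.28 = 0.008640 m/d
t = L / v = 265 / 0.008640 = 30670 d
   = 30670 / 365 = 84.0 yr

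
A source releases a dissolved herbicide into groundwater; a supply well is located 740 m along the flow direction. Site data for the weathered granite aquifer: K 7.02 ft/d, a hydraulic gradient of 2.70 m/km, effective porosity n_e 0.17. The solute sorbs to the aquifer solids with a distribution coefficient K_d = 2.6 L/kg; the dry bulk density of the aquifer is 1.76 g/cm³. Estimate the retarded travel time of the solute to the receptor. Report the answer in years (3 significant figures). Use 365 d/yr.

1670 years

K = 7.02 ft/d × 0.3048 = 2.140 m/d
q = Ki = 2.140 × 0.0027 = 0.005777 m/d
Seepage velocity v = q / n = 0.005777 / 0.17 = 0.03398 m/d
Retardation R = 1 + ρ_b·K_d/n = 1 + 1.76×2.6/0.17 = 27.92
Contaminant velocity v_c = v/R = 0.03398/27.92 = 0.001217 m/d
t = L/v_c = 740/0.001217 = 607900 d
   = 607900/365 = 1670 yr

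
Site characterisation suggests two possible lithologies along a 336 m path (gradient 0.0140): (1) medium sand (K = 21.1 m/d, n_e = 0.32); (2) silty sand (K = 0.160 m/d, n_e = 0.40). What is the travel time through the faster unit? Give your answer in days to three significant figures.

364 days

Unit 1 (medium sand): v = 21.1×0.014/0.32 = 0.9231 m/d, t = 336/0.9231 = 364.0 d
Unit 2 (silty sand): v = 0.160×0.014/0.40 = 0.005600 m/d, t = 336/0.005600 = 60000 d
Faster unit: t = 364 d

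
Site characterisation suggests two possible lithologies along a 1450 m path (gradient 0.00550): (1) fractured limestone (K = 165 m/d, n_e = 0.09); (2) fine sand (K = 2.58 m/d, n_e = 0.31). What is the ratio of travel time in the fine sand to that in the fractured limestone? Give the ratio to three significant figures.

Unit 1 (fractured limestone): v = 165×0.0055/0.09 = 10.08 m/d, t = 1450/10.08 = 143.8 d
Unit 2 (fine sand): v = 2.58×0.0055/0.31 = 0.04577 m/d, t = 1450/0.04577 = 31680 d
t(fine sand) / t(fractured limestone) = 31680/143.8 = 220

220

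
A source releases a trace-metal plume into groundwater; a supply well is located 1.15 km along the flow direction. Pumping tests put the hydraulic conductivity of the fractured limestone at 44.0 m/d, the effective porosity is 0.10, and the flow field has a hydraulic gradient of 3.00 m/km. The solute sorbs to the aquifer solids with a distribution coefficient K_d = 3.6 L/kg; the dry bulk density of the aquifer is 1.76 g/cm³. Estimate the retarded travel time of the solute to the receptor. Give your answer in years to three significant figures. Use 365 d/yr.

154 years

Darcy flux q = K·i = 44.0 × 0.0030 = 0.1320 m/d
Average linear velocity = 0.1320 / 0.10 = 1.320 m/d
Retardation R = 1 + ρ_b·K_d/n = 1 + 1.76×3.6/0.10 = 64.36
Contaminant velocity v_c = v/R = 1.320/64.36 = 0.02051 m/d
L = 1.15 km = 1150 m
t = L/v_c = 1150/0.02051 = 56070 d
   = 56070/365 = 154 yr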